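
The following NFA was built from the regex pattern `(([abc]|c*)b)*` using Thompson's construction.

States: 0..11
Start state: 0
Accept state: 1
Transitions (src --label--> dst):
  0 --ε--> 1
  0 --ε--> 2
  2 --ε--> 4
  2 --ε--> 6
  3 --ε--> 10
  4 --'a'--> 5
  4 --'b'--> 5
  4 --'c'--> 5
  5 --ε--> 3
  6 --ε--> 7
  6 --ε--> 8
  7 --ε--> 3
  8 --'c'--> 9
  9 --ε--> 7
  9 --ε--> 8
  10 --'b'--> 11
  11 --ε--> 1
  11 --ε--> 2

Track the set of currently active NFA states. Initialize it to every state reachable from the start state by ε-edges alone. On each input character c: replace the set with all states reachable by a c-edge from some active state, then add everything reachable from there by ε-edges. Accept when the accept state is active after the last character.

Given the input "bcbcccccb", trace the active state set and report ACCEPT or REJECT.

initial (ε-close {0}): {0,1,2,3,4,6,7,8,10}
'b' @ 1: {1,2,3,4,5,6,7,8,10,11}  [accepting]
'c' @ 2: {3,5,7,8,9,10}
'b' @ 3: {1,2,3,4,6,7,8,10,11}  [accepting]
'c' @ 4: {3,5,7,8,9,10}
'c' @ 5: {3,7,8,9,10}
'c' @ 6: {3,7,8,9,10}
'c' @ 7: {3,7,8,9,10}
'c' @ 8: {3,7,8,9,10}
'b' @ 9: {1,2,3,4,6,7,8,10,11}  [accepting]
end set {1,2,3,4,6,7,8,10,11} — state 1 in

Answer: ACCEPT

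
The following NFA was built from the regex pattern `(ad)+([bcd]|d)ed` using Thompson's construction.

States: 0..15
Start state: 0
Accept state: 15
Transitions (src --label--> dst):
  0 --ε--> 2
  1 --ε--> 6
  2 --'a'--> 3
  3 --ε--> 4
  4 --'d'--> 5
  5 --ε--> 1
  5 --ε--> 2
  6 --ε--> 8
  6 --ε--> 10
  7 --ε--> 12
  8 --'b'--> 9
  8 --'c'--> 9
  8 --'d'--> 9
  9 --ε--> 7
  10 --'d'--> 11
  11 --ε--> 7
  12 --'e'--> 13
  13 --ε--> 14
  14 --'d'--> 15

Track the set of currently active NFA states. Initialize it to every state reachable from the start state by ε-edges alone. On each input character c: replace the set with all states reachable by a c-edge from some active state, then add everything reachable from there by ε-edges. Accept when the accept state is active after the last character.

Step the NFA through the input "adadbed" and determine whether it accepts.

Answer: ACCEPT

Trace:
S₀ = ε-closure({0}) = {0,2}
'a' @ 1: {3,4}
'd' @ 2: {1,2,5,6,8,10}
'a' @ 3: {3,4}
'd' @ 4: {1,2,5,6,8,10}
'b' @ 5: {7,9,12}
'e' @ 6: {13,14}
'd' @ 7: {15}  [accepting]
after full input: {15}  (accept=15 in)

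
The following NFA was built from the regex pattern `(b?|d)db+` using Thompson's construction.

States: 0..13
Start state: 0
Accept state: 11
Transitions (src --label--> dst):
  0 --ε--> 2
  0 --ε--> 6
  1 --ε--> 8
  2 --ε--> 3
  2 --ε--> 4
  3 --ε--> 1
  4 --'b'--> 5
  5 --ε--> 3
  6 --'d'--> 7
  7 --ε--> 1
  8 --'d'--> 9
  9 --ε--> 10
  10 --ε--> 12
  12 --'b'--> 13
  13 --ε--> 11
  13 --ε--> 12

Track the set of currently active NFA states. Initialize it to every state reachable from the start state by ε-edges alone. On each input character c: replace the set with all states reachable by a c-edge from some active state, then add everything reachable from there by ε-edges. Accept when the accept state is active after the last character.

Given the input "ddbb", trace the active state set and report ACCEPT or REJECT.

start: ε-closure({0}) = {0,1,2,3,4,6,8}
'd' @ 1: {1,7,8,9,10,12}
'd' @ 2: {9,10,12}
'b' @ 3: {11,12,13}  [accepting]
'b' @ 4: {11,12,13}  [accepting]
final: {11,12,13}; accept 11 in set

Answer: ACCEPT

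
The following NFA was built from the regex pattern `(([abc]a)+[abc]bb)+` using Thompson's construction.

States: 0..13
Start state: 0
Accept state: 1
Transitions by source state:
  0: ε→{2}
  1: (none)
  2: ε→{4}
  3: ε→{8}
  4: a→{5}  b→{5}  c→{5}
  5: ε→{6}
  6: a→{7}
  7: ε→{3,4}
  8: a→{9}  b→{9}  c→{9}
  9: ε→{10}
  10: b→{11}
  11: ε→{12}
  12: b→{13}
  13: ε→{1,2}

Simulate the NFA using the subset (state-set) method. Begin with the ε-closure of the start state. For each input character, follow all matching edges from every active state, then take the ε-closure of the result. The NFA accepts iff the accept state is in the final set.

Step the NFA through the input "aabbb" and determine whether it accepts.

Answer: ACCEPT

Steps:
start: ε-closure({0}) = {0,2,4}
'a' @ 1: {5,6}
'a' @ 2: {3,4,7,8}
'b' @ 3: {5,6,9,10}
'b' @ 4: {11,12}
'b' @ 5: {1,2,4,13}  (accept∈set)
after full input: {1,2,4,13}  (accept=1 in)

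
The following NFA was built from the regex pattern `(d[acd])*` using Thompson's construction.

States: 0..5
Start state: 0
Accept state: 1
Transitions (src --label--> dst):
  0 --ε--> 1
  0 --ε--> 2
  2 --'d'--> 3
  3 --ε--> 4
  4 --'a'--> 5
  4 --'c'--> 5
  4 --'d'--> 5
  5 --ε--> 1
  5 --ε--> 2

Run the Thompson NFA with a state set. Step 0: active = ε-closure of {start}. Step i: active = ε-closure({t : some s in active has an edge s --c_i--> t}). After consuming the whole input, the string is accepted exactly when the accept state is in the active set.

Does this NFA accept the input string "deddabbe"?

Answer: REJECT

Derivation:
start: ε-closure({0}) = {0,1,2}
'd' @ 1: {3,4}
'e' @ 2: {}  — dead — no transitions
rest 'ddabbe' ignored (set empty)
after full input: {}  (accept=1 not in)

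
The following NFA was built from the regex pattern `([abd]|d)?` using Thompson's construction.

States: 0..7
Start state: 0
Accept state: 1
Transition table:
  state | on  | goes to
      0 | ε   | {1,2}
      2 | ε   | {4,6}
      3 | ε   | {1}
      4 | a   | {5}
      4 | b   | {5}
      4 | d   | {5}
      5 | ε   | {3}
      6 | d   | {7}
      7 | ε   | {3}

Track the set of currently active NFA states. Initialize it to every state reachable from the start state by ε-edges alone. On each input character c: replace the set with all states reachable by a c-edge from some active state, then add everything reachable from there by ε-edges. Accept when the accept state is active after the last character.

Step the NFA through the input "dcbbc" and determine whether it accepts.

Answer: REJECT

Trace:
S₀ = ε-closure({0}) = {0,1,2,4,6}
'd' @ 1: {1,3,5,7}  [accepting]
'c' @ 2: {}  — no active states
rest 'bbc' ignored (set empty)
end set {} — state 1 not in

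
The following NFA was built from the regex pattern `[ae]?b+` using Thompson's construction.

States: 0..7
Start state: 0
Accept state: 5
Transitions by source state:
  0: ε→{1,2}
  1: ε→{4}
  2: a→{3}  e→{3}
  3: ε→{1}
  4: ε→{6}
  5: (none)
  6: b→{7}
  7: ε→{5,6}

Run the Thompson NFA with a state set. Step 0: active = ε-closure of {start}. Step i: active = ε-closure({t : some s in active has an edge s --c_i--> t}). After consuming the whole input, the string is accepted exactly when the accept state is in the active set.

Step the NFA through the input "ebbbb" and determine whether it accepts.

initial (ε-close {0}): {0,1,2,4,6}
'e' @ 1: {1,3,4,6}
'b' @ 2: {5,6,7}  [accepting]
'b' @ 3: {5,6,7}  [accepting]
'b' @ 4: {5,6,7}  [accepting]
'b' @ 5: {5,6,7}  [accepting]
final: {5,6,7}; accept 5 in set

Answer: ACCEPT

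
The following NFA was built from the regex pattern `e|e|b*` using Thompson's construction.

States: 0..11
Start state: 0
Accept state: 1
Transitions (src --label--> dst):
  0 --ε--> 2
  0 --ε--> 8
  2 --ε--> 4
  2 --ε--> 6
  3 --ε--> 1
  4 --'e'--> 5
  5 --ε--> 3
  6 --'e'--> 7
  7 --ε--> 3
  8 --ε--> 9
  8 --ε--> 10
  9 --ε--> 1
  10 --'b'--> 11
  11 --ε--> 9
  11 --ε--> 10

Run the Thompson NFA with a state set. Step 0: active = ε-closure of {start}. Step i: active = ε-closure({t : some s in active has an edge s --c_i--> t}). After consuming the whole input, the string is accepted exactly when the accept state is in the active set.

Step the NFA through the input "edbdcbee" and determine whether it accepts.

start: ε-closure({0}) = {0,1,2,4,6,8,9,10}
'e' @ 1: {1,3,5,7}  [accepting]
'd' @ 2: {}  — no active states
rest 'bdcbee' ignored (set empty)
final: {}; accept 1 not in set

Answer: REJECT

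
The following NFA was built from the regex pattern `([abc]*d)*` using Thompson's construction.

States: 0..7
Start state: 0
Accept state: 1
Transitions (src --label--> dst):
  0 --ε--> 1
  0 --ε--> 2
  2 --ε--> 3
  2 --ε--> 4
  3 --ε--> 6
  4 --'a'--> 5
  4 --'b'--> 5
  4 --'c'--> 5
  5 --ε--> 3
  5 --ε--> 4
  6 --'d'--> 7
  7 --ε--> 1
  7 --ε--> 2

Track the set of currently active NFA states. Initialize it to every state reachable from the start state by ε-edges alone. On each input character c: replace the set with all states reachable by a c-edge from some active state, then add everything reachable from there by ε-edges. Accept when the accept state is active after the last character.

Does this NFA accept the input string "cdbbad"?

Answer: ACCEPT

Steps:
initial (ε-close {0}): {0,1,2,3,4,6}
'c' @ 1: {3,4,5,6}
'd' @ 2: {1,2,3,4,6,7}  [accepting]
'b' @ 3: {3,4,5,6}
'b' @ 4: {3,4,5,6}
'a' @ 5: {3,4,5,6}
'd' @ 6: {1,2,3,4,6,7}  [accepting]
after full input: {1,2,3,4,6,7}  (accept=1 in)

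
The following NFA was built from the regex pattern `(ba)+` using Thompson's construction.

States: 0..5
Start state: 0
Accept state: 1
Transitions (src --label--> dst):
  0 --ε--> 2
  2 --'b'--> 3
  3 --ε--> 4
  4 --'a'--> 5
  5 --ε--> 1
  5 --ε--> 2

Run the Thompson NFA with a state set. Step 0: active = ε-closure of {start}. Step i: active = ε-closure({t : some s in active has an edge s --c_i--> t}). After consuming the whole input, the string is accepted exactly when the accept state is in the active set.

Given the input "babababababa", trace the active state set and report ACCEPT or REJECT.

Answer: ACCEPT

Derivation:
initial (ε-close {0}): {0,2}
'b' @ 1: {3,4}
'a' @ 2: {1,2,5}  (accept∈set)
'b' @ 3: {3,4}
'a' @ 4: {1,2,5}  (accept∈set)
'b' @ 5: {3,4}
'a' @ 6: {1,2,5}  (accept∈set)
'b' @ 7: {3,4}
'a' @ 8: {1,2,5}  (accept∈set)
'b' @ 9: {3,4}
'a' @ 10: {1,2,5}  (accept∈set)
'b' @ 11: {3,4}
'a' @ 12: {1,2,5}  (accept∈set)
final: {1,2,5}; accept 1 in set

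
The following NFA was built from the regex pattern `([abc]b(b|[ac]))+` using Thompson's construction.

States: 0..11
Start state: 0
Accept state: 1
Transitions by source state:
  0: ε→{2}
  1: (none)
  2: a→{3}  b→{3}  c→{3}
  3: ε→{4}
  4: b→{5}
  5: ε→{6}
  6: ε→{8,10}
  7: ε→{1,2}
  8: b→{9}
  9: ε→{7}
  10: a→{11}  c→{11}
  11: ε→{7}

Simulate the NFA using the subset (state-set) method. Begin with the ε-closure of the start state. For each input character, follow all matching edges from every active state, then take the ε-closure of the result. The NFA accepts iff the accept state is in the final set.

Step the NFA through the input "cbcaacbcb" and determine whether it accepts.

Answer: REJECT

Derivation:
S₀ = ε-closure({0}) = {0,2}
'c' @ 1: {3,4}
'b' @ 2: {5,6,8,10}
'c' @ 3: {1,2,7,11}  [accepting]
'a' @ 4: {3,4}
'a' @ 5: {}  — no active states
rest 'cbcb' ignored (set empty)
final: {}; accept 1 not in set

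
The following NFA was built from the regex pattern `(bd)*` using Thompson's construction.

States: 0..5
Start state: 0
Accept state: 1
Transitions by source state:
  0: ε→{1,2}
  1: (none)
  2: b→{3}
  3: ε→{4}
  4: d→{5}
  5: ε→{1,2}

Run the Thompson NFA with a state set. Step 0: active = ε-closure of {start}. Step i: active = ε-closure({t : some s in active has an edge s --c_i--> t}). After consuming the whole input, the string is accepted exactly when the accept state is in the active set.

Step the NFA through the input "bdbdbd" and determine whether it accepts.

Answer: ACCEPT

Derivation:
initial (ε-close {0}): {0,1,2}
'b' @ 1: {3,4}
'd' @ 2: {1,2,5}  ✓accept
'b' @ 3: {3,4}
'd' @ 4: {1,2,5}  ✓accept
'b' @ 5: {3,4}
'd' @ 6: {1,2,5}  ✓accept
final: {1,2,5}; accept 1 in set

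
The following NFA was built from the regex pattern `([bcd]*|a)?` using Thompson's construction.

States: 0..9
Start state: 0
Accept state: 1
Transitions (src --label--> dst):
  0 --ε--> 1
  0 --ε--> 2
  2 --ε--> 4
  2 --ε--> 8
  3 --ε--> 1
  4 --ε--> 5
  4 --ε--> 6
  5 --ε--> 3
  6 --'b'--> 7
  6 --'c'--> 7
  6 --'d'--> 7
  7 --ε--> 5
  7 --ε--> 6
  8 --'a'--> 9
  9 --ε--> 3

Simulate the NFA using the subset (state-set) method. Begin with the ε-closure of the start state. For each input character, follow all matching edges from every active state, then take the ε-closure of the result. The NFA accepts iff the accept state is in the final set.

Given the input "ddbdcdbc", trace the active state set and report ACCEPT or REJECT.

initial (ε-close {0}): {0,1,2,3,4,5,6,8}
'd' @ 1: {1,3,5,6,7}  ✓accept
'd' @ 2: {1,3,5,6,7}  ✓accept
'b' @ 3: {1,3,5,6,7}  ✓accept
'd' @ 4: {1,3,5,6,7}  ✓accept
'c' @ 5: {1,3,5,6,7}  ✓accept
'd' @ 6: {1,3,5,6,7}  ✓accept
'b' @ 7: {1,3,5,6,7}  ✓accept
'c' @ 8: {1,3,5,6,7}  ✓accept
after full input: {1,3,5,6,7}  (accept=1 in)

Answer: ACCEPT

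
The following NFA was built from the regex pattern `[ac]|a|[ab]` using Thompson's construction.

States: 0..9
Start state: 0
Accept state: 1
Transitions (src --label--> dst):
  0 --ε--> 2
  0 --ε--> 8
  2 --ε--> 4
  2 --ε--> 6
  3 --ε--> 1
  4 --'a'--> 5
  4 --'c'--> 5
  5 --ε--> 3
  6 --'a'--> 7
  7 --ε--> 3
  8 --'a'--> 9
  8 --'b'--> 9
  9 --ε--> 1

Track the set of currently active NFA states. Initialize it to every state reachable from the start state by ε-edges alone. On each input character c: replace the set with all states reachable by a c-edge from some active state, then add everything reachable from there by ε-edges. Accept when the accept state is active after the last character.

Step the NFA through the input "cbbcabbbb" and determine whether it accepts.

Answer: REJECT

Trace:
S₀ = ε-closure({0}) = {0,2,4,6,8}
'c' @ 1: {1,3,5}  ✓accept
'b' @ 2: {}  — state set empty
rest 'bcabbbb' ignored (set empty)
final: {}; accept 1 not in set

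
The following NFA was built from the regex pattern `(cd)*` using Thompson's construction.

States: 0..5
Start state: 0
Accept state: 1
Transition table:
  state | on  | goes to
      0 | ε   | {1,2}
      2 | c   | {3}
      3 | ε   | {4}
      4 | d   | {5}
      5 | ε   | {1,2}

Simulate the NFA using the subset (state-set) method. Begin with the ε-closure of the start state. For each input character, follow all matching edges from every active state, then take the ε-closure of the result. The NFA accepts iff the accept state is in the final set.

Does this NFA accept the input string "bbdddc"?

initial (ε-close {0}): {0,1,2}
'b' @ 1: {}  — dead — no transitions
rest 'bdddc' ignored (set empty)
end set {} — state 1 not in

Answer: REJECT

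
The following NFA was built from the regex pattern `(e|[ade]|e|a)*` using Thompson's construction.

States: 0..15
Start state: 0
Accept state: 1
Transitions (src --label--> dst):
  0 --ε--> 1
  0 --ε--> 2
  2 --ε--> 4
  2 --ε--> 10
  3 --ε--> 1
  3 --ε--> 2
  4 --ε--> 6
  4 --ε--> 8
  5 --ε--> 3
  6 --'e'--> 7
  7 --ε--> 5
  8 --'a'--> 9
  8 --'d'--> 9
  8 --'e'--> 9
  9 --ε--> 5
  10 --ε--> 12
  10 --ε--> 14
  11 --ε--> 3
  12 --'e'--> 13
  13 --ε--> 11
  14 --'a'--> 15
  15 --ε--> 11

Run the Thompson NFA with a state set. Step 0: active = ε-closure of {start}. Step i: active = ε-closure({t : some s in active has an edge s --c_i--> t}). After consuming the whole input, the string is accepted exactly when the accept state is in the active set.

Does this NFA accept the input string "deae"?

Answer: ACCEPT

Steps:
initial (ε-close {0}): {0,1,2,4,6,8,10,12,14}
'd' @ 1: {1,2,3,4,5,6,8,9,10,12,14}  (accept∈set)
'e' @ 2: {1,2,3,4,5,6,7,8,9,10,11,12,13,14}  (accept∈set)
'a' @ 3: {1,2,3,4,5,6,8,9,10,11,12,14,15}  (accept∈set)
'e' @ 4: {1,2,3,4,5,6,7,8,9,10,11,12,13,14}  (accept∈set)
final: {1,2,3,4,5,6,7,8,9,10,11,12,13,14}; accept 1 in set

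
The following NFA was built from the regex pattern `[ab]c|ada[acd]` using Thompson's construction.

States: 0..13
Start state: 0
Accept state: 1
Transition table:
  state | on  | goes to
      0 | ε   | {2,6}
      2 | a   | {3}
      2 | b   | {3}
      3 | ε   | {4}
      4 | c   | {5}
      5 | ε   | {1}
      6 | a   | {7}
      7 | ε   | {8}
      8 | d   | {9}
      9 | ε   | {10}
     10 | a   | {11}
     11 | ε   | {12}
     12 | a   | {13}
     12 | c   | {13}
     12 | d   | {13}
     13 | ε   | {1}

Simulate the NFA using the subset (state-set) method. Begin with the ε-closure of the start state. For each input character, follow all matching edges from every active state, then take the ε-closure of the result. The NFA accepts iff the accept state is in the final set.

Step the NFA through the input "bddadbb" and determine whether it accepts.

S₀ = ε-closure({0}) = {0,2,6}
'b' @ 1: {3,4}
'd' @ 2: {}  — no active states
rest 'dadbb' ignored (set empty)
after full input: {}  (accept=1 not in)

Answer: REJECT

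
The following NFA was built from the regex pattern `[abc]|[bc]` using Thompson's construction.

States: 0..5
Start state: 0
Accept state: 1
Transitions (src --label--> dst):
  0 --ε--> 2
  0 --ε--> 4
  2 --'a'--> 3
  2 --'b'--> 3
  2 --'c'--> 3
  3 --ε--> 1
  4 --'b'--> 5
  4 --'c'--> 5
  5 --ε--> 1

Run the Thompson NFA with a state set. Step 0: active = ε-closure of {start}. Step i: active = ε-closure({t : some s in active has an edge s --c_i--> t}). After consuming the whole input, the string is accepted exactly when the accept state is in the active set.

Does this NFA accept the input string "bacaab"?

Answer: REJECT

Trace:
initial (ε-close {0}): {0,2,4}
'b' @ 1: {1,3,5}  (accept∈set)
'a' @ 2: {}  — no active states
rest 'caab' ignored (set empty)
end set {} — state 1 not in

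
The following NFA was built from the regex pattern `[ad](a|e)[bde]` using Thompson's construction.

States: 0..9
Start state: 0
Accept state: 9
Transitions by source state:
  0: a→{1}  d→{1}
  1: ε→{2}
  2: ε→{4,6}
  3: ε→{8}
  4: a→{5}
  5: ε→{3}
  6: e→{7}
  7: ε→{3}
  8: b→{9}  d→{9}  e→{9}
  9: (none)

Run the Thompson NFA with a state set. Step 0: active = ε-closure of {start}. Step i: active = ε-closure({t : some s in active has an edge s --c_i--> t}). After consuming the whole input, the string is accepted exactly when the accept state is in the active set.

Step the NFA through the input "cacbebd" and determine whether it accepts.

Answer: REJECT

Steps:
initial (ε-close {0}): {0}
'c' @ 1: {}  — no active states
rest 'acbebd' ignored (set empty)
end set {} — state 9 not in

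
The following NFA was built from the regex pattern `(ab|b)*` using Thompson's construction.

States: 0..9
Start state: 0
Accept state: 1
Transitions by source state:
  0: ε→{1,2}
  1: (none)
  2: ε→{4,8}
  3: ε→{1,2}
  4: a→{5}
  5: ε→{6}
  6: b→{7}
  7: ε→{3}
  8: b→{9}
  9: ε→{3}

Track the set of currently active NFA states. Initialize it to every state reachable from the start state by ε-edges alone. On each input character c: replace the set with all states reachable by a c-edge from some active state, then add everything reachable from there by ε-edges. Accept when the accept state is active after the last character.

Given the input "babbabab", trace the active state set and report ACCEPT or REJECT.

S₀ = ε-closure({0}) = {0,1,2,4,8}
'b' @ 1: {1,2,3,4,8,9}  ✓accept
'a' @ 2: {5,6}
'b' @ 3: {1,2,3,4,7,8}  ✓accept
'b' @ 4: {1,2,3,4,8,9}  ✓accept
'a' @ 5: {5,6}
'b' @ 6: {1,2,3,4,7,8}  ✓accept
'a' @ 7: {5,6}
'b' @ 8: {1,2,3,4,7,8}  ✓accept
final: {1,2,3,4,7,8}; accept 1 in set

Answer: ACCEPT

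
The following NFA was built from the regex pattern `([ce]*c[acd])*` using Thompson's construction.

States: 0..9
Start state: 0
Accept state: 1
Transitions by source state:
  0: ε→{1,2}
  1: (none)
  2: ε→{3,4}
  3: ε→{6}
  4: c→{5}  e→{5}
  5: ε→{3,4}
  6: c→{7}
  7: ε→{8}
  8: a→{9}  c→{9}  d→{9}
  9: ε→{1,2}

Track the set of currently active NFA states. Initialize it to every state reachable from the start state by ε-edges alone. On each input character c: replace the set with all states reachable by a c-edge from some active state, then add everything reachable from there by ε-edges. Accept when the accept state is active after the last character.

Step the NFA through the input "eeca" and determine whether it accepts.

Answer: ACCEPT

Steps:
S₀ = ε-closure({0}) = {0,1,2,3,4,6}
'e' @ 1: {3,4,5,6}
'e' @ 2: {3,4,5,6}
'c' @ 3: {3,4,5,6,7,8}
'a' @ 4: {1,2,3,4,6,9}  ✓accept
final: {1,2,3,4,6,9}; accept 1 in set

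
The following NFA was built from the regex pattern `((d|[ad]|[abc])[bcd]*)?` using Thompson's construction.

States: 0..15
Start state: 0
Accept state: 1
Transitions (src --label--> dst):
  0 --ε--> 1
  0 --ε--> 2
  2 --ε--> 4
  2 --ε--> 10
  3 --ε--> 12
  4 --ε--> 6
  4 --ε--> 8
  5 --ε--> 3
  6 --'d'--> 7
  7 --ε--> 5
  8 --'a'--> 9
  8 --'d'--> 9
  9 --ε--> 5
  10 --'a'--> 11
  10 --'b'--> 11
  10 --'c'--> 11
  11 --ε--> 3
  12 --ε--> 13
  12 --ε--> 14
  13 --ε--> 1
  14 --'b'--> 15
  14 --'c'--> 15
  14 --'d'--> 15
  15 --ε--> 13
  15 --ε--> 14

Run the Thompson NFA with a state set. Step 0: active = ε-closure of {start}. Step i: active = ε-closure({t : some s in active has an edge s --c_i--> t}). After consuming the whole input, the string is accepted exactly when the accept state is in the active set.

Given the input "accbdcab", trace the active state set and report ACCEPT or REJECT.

S₀ = ε-closure({0}) = {0,1,2,4,6,8,10}
'a' @ 1: {1,3,5,9,11,12,13,14}  ✓accept
'c' @ 2: {1,13,14,15}  ✓accept
'c' @ 3: {1,13,14,15}  ✓accept
'b' @ 4: {1,13,14,15}  ✓accept
'd' @ 5: {1,13,14,15}  ✓accept
'c' @ 6: {1,13,14,15}  ✓accept
'a' @ 7: {}  — state set empty
rest 'b' ignored (set empty)
end set {} — state 1 not in

Answer: REJECT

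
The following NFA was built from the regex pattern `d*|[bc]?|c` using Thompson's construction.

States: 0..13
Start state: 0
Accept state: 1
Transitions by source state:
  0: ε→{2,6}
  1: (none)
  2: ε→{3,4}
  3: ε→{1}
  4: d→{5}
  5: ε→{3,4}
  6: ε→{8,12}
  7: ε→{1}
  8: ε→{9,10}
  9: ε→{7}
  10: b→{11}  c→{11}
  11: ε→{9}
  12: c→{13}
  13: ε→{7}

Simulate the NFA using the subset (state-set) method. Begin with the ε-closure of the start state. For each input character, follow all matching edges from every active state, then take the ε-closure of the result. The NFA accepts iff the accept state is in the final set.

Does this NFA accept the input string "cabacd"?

initial (ε-close {0}): {0,1,2,3,4,6,7,8,9,10,12}
'c' @ 1: {1,7,9,11,13}  ✓accept
'a' @ 2: {}  — dead — no transitions
rest 'bacd' ignored (set empty)
after full input: {}  (accept=1 not in)

Answer: REJECT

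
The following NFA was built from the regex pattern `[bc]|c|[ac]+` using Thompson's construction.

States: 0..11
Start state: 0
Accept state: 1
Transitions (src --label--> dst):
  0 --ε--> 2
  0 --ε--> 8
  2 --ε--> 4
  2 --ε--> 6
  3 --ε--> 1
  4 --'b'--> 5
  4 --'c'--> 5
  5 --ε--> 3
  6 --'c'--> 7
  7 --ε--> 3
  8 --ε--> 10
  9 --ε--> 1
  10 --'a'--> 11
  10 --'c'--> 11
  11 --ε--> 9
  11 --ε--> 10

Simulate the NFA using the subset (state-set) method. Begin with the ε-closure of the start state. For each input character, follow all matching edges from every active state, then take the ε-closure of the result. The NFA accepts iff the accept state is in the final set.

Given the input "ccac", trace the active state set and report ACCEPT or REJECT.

S₀ = ε-closure({0}) = {0,2,4,6,8,10}
'c' @ 1: {1,3,5,7,9,10,11}  ✓accept
'c' @ 2: {1,9,10,11}  ✓accept
'a' @ 3: {1,9,10,11}  ✓accept
'c' @ 4: {1,9,10,11}  ✓accept
after full input: {1,9,10,11}  (accept=1 in)

Answer: ACCEPT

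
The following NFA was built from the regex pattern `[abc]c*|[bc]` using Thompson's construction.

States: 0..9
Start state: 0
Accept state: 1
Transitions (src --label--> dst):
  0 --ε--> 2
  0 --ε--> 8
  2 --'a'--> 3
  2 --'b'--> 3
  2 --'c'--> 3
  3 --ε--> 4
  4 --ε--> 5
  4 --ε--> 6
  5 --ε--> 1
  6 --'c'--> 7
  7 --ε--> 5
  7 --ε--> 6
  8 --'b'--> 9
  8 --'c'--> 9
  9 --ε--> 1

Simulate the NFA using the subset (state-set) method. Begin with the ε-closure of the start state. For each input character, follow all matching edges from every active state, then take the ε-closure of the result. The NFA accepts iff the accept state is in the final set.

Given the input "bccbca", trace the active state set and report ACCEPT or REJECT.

start: ε-closure({0}) = {0,2,8}
'b' @ 1: {1,3,4,5,6,9}  (accept∈set)
'c' @ 2: {1,5,6,7}  (accept∈set)
'c' @ 3: {1,5,6,7}  (accept∈set)
'b' @ 4: {}  — no active states
rest 'ca' ignored (set empty)
final: {}; accept 1 not in set

Answer: REJECT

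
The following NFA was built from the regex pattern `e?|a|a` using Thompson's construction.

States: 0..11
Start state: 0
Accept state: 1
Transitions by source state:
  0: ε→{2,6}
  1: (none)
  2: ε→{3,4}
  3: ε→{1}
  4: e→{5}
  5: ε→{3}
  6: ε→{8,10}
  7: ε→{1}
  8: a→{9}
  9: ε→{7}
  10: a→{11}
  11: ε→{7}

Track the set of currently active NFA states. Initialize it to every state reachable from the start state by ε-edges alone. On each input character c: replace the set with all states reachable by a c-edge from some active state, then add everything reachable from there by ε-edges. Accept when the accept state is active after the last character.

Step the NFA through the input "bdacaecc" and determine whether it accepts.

Answer: REJECT

Steps:
initial (ε-close {0}): {0,1,2,3,4,6,8,10}
'b' @ 1: {}  — no active states
rest 'dacaecc' ignored (set empty)
final: {}; accept 1 not in set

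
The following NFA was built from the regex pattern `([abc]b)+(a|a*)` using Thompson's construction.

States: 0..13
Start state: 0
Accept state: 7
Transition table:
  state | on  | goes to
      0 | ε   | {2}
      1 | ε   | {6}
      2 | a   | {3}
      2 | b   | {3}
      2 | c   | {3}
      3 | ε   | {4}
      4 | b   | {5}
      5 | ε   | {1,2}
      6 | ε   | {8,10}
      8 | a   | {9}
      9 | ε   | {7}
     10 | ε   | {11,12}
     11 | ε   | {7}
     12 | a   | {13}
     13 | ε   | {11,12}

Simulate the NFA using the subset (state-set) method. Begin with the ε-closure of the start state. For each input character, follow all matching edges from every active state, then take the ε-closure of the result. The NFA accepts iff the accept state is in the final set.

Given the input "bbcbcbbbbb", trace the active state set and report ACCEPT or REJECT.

Answer: ACCEPT

Derivation:
initial (ε-close {0}): {0,2}
'b' @ 1: {3,4}
'b' @ 2: {1,2,5,6,7,8,10,11,12}  [accepting]
'c' @ 3: {3,4}
'b' @ 4: {1,2,5,6,7,8,10,11,12}  [accepting]
'c' @ 5: {3,4}
'b' @ 6: {1,2,5,6,7,8,10,11,12}  [accepting]
'b' @ 7: {3,4}
'b' @ 8: {1,2,5,6,7,8,10,11,12}  [accepting]
'b' @ 9: {3,4}
'b' @ 10: {1,2,5,6,7,8,10,11,12}  [accepting]
after full input: {1,2,5,6,7,8,10,11,12}  (accept=7 in)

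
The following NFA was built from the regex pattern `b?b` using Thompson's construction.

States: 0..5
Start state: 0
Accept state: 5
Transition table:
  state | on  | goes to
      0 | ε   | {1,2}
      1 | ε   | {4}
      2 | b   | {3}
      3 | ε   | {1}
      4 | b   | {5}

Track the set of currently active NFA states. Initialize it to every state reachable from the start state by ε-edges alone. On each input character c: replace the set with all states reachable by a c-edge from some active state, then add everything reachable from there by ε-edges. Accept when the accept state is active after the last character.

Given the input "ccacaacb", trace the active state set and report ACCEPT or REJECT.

initial (ε-close {0}): {0,1,2,4}
'c' @ 1: {}  — dead — no transitions
rest 'cacaacb' ignored (set empty)
final: {}; accept 5 not in set

Answer: REJECT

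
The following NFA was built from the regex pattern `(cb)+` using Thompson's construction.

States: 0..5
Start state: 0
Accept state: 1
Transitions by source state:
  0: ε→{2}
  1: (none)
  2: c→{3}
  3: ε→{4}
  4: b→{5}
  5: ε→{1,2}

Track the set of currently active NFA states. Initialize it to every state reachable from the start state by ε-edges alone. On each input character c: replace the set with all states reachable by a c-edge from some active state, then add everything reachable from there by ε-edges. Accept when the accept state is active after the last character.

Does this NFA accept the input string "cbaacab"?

S₀ = ε-closure({0}) = {0,2}
'c' @ 1: {3,4}
'b' @ 2: {1,2,5}  (accept∈set)
'a' @ 3: {}  — dead — no transitions
rest 'acab' ignored (set empty)
end set {} — state 1 not in

Answer: REJECT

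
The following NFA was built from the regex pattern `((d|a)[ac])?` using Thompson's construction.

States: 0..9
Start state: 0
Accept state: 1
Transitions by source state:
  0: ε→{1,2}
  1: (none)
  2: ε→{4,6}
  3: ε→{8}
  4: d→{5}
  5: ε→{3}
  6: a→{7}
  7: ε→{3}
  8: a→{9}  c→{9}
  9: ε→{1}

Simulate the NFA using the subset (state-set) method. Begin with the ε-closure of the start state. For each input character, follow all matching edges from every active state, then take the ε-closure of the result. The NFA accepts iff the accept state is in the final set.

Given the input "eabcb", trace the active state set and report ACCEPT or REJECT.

Answer: REJECT

Trace:
initial (ε-close {0}): {0,1,2,4,6}
'e' @ 1: {}  — dead — no transitions
rest 'abcb' ignored (set empty)
final: {}; accept 1 not in set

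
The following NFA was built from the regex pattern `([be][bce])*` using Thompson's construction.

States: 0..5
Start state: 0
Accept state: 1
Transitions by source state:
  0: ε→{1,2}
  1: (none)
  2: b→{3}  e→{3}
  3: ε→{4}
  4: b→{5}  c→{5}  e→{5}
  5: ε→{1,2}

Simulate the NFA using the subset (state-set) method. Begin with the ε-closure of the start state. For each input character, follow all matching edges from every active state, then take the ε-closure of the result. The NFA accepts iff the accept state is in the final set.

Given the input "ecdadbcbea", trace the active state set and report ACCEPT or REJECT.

Answer: REJECT

Derivation:
S₀ = ε-closure({0}) = {0,1,2}
'e' @ 1: {3,4}
'c' @ 2: {1,2,5}  [accepting]
'd' @ 3: {}  — no active states
rest 'adbcbea' ignored (set empty)
after full input: {}  (accept=1 not in)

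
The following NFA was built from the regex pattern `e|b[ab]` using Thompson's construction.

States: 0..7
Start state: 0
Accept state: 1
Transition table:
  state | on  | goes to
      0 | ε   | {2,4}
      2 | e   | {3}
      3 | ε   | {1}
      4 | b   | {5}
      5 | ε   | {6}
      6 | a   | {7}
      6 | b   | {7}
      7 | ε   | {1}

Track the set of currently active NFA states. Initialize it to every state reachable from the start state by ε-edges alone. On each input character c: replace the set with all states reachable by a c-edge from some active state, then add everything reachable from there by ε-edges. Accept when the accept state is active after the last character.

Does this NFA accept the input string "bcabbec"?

S₀ = ε-closure({0}) = {0,2,4}
'b' @ 1: {5,6}
'c' @ 2: {}  — dead — no transitions
rest 'abbec' ignored (set empty)
end set {} — state 1 not in

Answer: REJECT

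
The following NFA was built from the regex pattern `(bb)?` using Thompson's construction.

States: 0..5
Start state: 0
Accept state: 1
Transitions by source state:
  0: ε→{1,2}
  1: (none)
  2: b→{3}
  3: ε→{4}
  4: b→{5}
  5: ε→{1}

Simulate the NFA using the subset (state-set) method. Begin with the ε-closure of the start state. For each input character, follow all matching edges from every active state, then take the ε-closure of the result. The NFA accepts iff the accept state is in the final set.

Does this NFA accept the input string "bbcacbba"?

Answer: REJECT

Trace:
S₀ = ε-closure({0}) = {0,1,2}
'b' @ 1: {3,4}
'b' @ 2: {1,5}  (accept∈set)
'c' @ 3: {}  — dead — no transitions
rest 'acbba' ignored (set empty)
after full input: {}  (accept=1 not in)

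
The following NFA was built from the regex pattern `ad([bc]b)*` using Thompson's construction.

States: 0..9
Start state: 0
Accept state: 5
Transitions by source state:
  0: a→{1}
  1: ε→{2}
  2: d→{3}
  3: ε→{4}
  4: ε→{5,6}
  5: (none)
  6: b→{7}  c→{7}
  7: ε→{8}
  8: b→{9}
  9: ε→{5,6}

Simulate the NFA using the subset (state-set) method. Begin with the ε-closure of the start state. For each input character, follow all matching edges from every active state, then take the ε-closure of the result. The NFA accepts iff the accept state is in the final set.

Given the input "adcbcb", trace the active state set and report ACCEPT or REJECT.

initial (ε-close {0}): {0}
'a' @ 1: {1,2}
'd' @ 2: {3,4,5,6}  (accept∈set)
'c' @ 3: {7,8}
'b' @ 4: {5,6,9}  (accept∈set)
'c' @ 5: {7,8}
'b' @ 6: {5,6,9}  (accept∈set)
final: {5,6,9}; accept 5 in set

Answer: ACCEPT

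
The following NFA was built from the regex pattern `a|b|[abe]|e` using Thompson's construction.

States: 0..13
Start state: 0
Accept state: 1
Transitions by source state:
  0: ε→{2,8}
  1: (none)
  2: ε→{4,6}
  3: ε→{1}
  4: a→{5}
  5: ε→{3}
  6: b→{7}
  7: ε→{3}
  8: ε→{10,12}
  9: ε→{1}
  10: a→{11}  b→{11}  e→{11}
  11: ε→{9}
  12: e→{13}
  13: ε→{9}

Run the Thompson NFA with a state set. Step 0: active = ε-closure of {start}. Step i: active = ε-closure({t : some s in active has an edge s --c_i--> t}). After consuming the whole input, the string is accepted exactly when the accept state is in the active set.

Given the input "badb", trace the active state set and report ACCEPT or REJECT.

Answer: REJECT

Derivation:
start: ε-closure({0}) = {0,2,4,6,8,10,12}
'b' @ 1: {1,3,7,9,11}  ✓accept
'a' @ 2: {}  — no active states
rest 'db' ignored (set empty)
final: {}; accept 1 not in set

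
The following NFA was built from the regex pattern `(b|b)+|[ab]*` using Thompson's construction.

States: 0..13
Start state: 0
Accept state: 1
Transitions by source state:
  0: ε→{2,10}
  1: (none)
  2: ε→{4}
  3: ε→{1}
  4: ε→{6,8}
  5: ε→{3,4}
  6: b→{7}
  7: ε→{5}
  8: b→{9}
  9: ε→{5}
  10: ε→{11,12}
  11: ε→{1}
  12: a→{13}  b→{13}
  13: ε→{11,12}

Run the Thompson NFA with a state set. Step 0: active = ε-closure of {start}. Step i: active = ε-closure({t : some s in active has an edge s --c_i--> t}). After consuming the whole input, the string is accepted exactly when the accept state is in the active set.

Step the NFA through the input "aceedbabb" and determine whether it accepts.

initial (ε-close {0}): {0,1,2,4,6,8,10,11,12}
'a' @ 1: {1,11,12,13}  ✓accept
'c' @ 2: {}  — state set empty
rest 'eedbabb' ignored (set empty)
final: {}; accept 1 not in set

Answer: REJECT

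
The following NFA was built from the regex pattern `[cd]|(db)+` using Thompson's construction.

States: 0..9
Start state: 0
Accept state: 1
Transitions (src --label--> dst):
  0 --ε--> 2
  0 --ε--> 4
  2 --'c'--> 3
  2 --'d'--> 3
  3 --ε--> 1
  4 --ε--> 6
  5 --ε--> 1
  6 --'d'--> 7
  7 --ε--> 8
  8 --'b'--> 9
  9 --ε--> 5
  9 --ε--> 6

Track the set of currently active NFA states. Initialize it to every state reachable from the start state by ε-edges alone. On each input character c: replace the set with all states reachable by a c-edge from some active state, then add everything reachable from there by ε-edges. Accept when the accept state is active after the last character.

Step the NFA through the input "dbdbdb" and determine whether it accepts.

Answer: ACCEPT

Trace:
start: ε-closure({0}) = {0,2,4,6}
'd' @ 1: {1,3,7,8}  (accept∈set)
'b' @ 2: {1,5,6,9}  (accept∈set)
'd' @ 3: {7,8}
'b' @ 4: {1,5,6,9}  (accept∈set)
'd' @ 5: {7,8}
'b' @ 6: {1,5,6,9}  (accept∈set)
after full input: {1,5,6,9}  (accept=1 in)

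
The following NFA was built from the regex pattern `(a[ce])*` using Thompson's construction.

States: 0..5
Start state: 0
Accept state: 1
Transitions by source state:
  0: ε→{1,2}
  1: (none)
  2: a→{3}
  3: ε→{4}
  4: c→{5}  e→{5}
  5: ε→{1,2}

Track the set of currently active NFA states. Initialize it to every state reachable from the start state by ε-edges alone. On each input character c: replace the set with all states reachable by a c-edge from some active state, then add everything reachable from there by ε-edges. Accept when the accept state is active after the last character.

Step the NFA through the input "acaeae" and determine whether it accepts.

Answer: ACCEPT

Trace:
start: ε-closure({0}) = {0,1,2}
'a' @ 1: {3,4}
'c' @ 2: {1,2,5}  (accept∈set)
'a' @ 3: {3,4}
'e' @ 4: {1,2,5}  (accept∈set)
'a' @ 5: {3,4}
'e' @ 6: {1,2,5}  (accept∈set)
end set {1,2,5} — state 1 in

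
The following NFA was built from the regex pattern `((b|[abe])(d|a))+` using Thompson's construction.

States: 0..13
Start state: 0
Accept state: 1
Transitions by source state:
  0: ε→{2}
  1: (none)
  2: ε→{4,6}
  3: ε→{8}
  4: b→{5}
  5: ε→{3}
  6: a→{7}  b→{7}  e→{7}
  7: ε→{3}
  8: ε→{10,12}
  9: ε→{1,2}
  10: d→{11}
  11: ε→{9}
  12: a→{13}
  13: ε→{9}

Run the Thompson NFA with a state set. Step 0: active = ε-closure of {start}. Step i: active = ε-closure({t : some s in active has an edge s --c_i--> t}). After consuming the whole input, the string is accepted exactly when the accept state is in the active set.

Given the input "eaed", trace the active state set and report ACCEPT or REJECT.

Answer: ACCEPT

Derivation:
initial (ε-close {0}): {0,2,4,6}
'e' @ 1: {3,7,8,10,12}
'a' @ 2: {1,2,4,6,9,13}  [accepting]
'e' @ 3: {3,7,8,10,12}
'd' @ 4: {1,2,4,6,9,11}  [accepting]
final: {1,2,4,6,9,11}; accept 1 in set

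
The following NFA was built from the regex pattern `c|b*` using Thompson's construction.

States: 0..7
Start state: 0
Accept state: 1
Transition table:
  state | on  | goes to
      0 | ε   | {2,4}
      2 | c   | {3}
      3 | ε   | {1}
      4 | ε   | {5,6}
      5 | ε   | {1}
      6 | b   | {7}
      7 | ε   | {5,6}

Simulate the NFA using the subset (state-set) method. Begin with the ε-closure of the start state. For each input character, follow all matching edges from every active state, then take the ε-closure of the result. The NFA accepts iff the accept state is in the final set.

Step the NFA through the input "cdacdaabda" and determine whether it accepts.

Answer: REJECT

Steps:
S₀ = ε-closure({0}) = {0,1,2,4,5,6}
'c' @ 1: {1,3}  ✓accept
'd' @ 2: {}  — state set empty
rest 'acdaabda' ignored (set empty)
after full input: {}  (accept=1 not in)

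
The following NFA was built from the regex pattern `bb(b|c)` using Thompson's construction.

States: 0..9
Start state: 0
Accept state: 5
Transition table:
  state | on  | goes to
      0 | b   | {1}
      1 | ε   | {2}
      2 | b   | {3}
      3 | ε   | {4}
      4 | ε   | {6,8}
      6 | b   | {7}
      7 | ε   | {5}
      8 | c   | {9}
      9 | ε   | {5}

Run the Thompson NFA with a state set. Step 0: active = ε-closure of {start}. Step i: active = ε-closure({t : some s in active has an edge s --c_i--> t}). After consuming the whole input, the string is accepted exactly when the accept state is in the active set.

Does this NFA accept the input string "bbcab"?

Answer: REJECT

Trace:
start: ε-closure({0}) = {0}
'b' @ 1: {1,2}
'b' @ 2: {3,4,6,8}
'c' @ 3: {5,9}  (accept∈set)
'a' @ 4: {}  — no active states
rest 'b' ignored (set empty)
end set {} — state 5 not in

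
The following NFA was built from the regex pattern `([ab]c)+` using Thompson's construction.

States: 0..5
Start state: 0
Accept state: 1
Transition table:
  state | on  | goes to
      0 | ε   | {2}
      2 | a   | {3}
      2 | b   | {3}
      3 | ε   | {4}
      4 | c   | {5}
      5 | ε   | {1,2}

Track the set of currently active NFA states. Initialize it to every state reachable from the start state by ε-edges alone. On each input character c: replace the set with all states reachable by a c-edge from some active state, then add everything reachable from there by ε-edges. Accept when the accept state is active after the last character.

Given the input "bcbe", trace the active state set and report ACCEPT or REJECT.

initial (ε-close {0}): {0,2}
'b' @ 1: {3,4}
'c' @ 2: {1,2,5}  (accept∈set)
'b' @ 3: {3,4}
'e' @ 4: {}  — no active states
final: {}; accept 1 not in set

Answer: REJECT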